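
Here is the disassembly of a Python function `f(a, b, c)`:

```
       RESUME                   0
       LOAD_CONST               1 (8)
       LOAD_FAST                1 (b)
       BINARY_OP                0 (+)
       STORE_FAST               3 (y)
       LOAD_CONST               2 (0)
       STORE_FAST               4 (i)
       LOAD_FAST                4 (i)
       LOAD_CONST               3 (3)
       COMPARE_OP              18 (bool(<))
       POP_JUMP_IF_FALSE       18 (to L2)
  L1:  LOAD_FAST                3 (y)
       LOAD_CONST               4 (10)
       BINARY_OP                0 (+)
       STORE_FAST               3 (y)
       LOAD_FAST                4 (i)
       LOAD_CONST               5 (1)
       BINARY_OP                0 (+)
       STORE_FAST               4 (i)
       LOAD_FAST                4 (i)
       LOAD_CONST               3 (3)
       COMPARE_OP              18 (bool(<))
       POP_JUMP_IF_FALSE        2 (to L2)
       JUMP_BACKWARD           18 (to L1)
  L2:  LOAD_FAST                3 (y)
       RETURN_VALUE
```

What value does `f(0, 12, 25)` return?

LOAD_CONST → push 8. Stack: [8]
LOAD_FAST b → push 12. Stack: [8, 12]
BINARY_OP + → 8 + 12 = 20. Stack: [20]
STORE_FAST y → y=20. Stack: []
LOAD_CONST → push 0. Stack: [0]
STORE_FAST i → i=0. Stack: []
LOAD_FAST i → push 0. Stack: [0]
LOAD_CONST → push 3. Stack: [0, 3]
COMPARE_OP bool(<) → 0 vs 3 = True. Stack: [True]
POP_JUMP_IF_FALSE → pop True; no jump. Stack: []
LOAD_FAST y → push 20. Stack: [20]
LOAD_CONST → push 10. Stack: [20, 10]
BINARY_OP + → 20 + 10 = 30. Stack: [30]
STORE_FAST y → y=30. Stack: []
LOAD_FAST i → push 0. Stack: [0]
LOAD_CONST → push 1. Stack: [0, 1]
BINARY_OP + → 0 + 1 = 1. Stack: [1]
STORE_FAST i → i=1. Stack: []
LOAD_FAST i → push 1. Stack: [1]
LOAD_CONST → push 3. Stack: [1, 3]
COMPARE_OP bool(<) → 1 vs 3 = True. Stack: [True]
POP_JUMP_IF_FALSE → pop True; no jump. Stack: []
LOAD_FAST y → push 30. Stack: [30]
LOAD_CONST → push 10. Stack: [30, 10]
BINARY_OP + → 30 + 10 = 40. Stack: [40]
STORE_FAST y → y=40. Stack: []
LOAD_FAST i → push 1. Stack: [1]
LOAD_CONST → push 1. Stack: [1, 1]
BINARY_OP + → 1 + 1 = 2. Stack: [2]
STORE_FAST i → i=2. Stack: []
LOAD_FAST i → push 2. Stack: [2]
LOAD_CONST → push 3. Stack: [2, 3]
COMPARE_OP bool(<) → 2 vs 3 = True. Stack: [True]
POP_JUMP_IF_FALSE → pop True; no jump. Stack: []
LOAD_FAST y → push 40. Stack: [40]
LOAD_CONST → push 10. Stack: [40, 10]
BINARY_OP + → 40 + 10 = 50. Stack: [50]
STORE_FAST y → y=50. Stack: []
LOAD_FAST i → push 2. Stack: [2]
LOAD_CONST → push 1. Stack: [2, 1]
BINARY_OP + → 2 + 1 = 3. Stack: [3]
STORE_FAST i → i=3. Stack: []
LOAD_FAST i → push 3. Stack: [3]
LOAD_CONST → push 3. Stack: [3, 3]
COMPARE_OP bool(<) → 3 vs 3 = False. Stack: [False]
POP_JUMP_IF_FALSE → pop False; jump. Stack: []
LOAD_FAST y → push 50. Stack: [50]
RETURN_VALUE → return 50.

50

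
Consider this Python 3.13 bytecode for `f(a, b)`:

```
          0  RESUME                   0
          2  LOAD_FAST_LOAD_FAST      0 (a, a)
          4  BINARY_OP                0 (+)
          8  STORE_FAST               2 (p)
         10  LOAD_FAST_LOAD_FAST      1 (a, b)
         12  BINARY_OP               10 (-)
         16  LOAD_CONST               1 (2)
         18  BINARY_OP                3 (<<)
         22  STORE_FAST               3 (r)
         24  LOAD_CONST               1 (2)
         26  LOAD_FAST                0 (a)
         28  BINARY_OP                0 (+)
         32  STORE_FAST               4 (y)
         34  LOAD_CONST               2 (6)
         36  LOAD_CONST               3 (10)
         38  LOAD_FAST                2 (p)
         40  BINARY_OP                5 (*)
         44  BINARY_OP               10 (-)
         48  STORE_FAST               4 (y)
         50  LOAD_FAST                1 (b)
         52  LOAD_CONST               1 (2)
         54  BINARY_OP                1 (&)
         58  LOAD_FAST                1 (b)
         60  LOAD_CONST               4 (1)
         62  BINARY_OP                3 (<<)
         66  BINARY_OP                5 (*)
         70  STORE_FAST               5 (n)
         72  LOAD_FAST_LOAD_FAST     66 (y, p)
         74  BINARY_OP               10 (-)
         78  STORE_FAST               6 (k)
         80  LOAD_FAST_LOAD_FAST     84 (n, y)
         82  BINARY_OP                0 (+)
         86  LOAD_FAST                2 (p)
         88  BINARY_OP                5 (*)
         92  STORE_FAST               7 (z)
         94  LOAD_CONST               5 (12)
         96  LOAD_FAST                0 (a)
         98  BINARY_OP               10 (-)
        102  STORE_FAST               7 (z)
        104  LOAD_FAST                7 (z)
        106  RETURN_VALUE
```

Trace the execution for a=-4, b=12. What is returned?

16

LOAD_FAST_LOAD_FAST a,a → push -4,-4. Stack: [-4, -4]
BINARY_OP + → -4 + -4 = -8. Stack: [-8]
STORE_FAST p → p=-8. Stack: []
LOAD_FAST_LOAD_FAST a,b → push -4,12. Stack: [-4, 12]
BINARY_OP - → -4 - 12 = -16. Stack: [-16]
LOAD_CONST → push 2. Stack: [-16, 2]
BINARY_OP << → -16 << 2 = -64. Stack: [-64]
STORE_FAST r → r=-64. Stack: []
LOAD_CONST → push 2. Stack: [2]
LOAD_FAST a → push -4. Stack: [2, -4]
BINARY_OP + → 2 + -4 = -2. Stack: [-2]
STORE_FAST y → y=-2. Stack: []
LOAD_CONST → push 6. Stack: [6]
LOAD_CONST → push 10. Stack: [6, 10]
LOAD_FAST p → push -8. Stack: [6, 10, -8]
BINARY_OP * → 10 * -8 = -80. Stack: [6, -80]
BINARY_OP - → 6 - -80 = 86. Stack: [86]
STORE_FAST y → y=86. Stack: []
LOAD_FAST b → push 12. Stack: [12]
LOAD_CONST → push 2. Stack: [12, 2]
BINARY_OP & → 12 & 2 = 0. Stack: [0]
LOAD_FAST b → push 12. Stack: [0, 12]
LOAD_CONST → push 1. Stack: [0, 12, 1]
BINARY_OP << → 12 << 1 = 24. Stack: [0, 24]
BINARY_OP * → 0 * 24 = 0. Stack: [0]
STORE_FAST n → n=0. Stack: []
LOAD_FAST_LOAD_FAST y,p → push 86,-8. Stack: [86, -8]
BINARY_OP - → 86 - -8 = 94. Stack: [94]
STORE_FAST k → k=94. Stack: []
LOAD_FAST_LOAD_FAST n,y → push 0,86. Stack: [0, 86]
BINARY_OP + → 0 + 86 = 86. Stack: [86]
LOAD_FAST p → push -8. Stack: [86, -8]
BINARY_OP * → 86 * -8 = -688. Stack: [-688]
STORE_FAST z → z=-688. Stack: []
LOAD_CONST → push 12. Stack: [12]
LOAD_FAST a → push -4. Stack: [12, -4]
BINARY_OP - → 12 - -4 = 16. Stack: [16]
STORE_FAST z → z=16. Stack: []
LOAD_FAST z → push 16. Stack: [16]
RETURN_VALUE → return 16.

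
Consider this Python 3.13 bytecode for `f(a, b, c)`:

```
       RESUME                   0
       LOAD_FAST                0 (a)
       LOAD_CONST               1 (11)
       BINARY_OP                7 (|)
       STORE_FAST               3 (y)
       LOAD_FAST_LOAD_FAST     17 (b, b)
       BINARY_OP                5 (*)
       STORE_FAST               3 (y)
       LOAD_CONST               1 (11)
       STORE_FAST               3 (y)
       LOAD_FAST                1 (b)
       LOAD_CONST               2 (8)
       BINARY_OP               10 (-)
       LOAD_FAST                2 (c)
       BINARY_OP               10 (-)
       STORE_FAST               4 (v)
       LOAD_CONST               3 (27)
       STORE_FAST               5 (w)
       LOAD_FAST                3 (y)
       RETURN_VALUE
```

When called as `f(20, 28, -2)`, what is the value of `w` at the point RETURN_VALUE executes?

LOAD_FAST a → push 20. Stack: [20]
LOAD_CONST → push 11. Stack: [20, 11]
BINARY_OP | → 20 | 11 = 31. Stack: [31]
STORE_FAST y → y=31. Stack: []
LOAD_FAST_LOAD_FAST b,b → push 28,28. Stack: [28, 28]
BINARY_OP * → 28 * 28 = 784. Stack: [784]
STORE_FAST y → y=784. Stack: []
LOAD_CONST → push 11. Stack: [11]
STORE_FAST y → y=11. Stack: []
LOAD_FAST b → push 28. Stack: [28]
LOAD_CONST → push 8. Stack: [28, 8]
BINARY_OP - → 28 - 8 = 20. Stack: [20]
LOAD_FAST c → push -2. Stack: [20, -2]
BINARY_OP - → 20 - -2 = 22. Stack: [22]
STORE_FAST v → v=22. Stack: []
LOAD_CONST → push 27. Stack: [27]
STORE_FAST w → w=27. Stack: []
LOAD_FAST y → push 11. Stack: [11]
RETURN_VALUE → return 11.

27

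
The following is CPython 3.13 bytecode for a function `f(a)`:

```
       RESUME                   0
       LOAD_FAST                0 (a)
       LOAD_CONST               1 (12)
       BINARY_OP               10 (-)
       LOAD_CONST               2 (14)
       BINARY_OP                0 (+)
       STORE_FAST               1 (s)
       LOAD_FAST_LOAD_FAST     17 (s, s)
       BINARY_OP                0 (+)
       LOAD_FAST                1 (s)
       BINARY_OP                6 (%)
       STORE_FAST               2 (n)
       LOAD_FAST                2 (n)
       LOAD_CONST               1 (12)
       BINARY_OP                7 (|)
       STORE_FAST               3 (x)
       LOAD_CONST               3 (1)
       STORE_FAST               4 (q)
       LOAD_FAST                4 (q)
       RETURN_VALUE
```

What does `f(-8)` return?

LOAD_FAST a → push -8. Stack: [-8]
LOAD_CONST → push 12. Stack: [-8, 12]
BINARY_OP - → -8 - 12 = -20. Stack: [-20]
LOAD_CONST → push 14. Stack: [-20, 14]
BINARY_OP + → -20 + 14 = -6. Stack: [-6]
STORE_FAST s → s=-6. Stack: []
LOAD_FAST_LOAD_FAST s,s → push -6,-6. Stack: [-6, -6]
BINARY_OP + → -6 + -6 = -12. Stack: [-12]
LOAD_FAST s → push -6. Stack: [-12, -6]
BINARY_OP % → -12 % -6 = 0. Stack: [0]
STORE_FAST n → n=0. Stack: []
LOAD_FAST n → push 0. Stack: [0]
LOAD_CONST → push 12. Stack: [0, 12]
BINARY_OP | → 0 | 12 = 12. Stack: [12]
STORE_FAST x → x=12. Stack: []
LOAD_CONST → push 1. Stack: [1]
STORE_FAST q → q=1. Stack: []
LOAD_FAST q → push 1. Stack: [1]
RETURN_VALUE → return 1.

1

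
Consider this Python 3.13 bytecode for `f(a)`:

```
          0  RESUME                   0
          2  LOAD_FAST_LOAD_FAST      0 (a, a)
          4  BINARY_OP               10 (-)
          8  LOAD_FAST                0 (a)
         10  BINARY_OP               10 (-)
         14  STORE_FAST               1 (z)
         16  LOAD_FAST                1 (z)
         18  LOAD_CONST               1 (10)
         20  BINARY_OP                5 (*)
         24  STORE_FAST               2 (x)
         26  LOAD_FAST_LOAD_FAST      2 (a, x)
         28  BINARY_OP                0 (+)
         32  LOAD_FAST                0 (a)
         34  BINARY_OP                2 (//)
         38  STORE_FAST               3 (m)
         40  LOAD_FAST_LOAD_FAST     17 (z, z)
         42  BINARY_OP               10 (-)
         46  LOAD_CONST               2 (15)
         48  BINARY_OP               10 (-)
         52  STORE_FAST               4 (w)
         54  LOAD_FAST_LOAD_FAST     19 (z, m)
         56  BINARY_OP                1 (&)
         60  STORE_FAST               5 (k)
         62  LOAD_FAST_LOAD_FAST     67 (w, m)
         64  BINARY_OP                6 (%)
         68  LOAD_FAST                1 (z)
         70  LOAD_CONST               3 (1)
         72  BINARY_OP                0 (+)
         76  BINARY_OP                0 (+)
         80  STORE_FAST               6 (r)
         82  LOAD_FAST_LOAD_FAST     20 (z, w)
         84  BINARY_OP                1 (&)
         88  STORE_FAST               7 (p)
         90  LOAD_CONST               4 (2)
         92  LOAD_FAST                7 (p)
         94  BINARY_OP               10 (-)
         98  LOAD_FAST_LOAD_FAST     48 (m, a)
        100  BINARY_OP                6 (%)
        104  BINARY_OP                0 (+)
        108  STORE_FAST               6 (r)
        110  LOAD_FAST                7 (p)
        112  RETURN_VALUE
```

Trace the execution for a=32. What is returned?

LOAD_FAST_LOAD_FAST a,a → push 32,32. Stack: [32, 32]
BINARY_OP - → 32 - 32 = 0. Stack: [0]
LOAD_FAST a → push 32. Stack: [0, 32]
BINARY_OP - → 0 - 32 = -32. Stack: [-32]
STORE_FAST z → z=-32. Stack: []
LOAD_FAST z → push -32. Stack: [-32]
LOAD_CONST → push 10. Stack: [-32, 10]
BINARY_OP * → -32 * 10 = -320. Stack: [-320]
STORE_FAST x → x=-320. Stack: []
LOAD_FAST_LOAD_FAST a,x → push 32,-320. Stack: [32, -320]
BINARY_OP + → 32 + -320 = -288. Stack: [-288]
LOAD_FAST a → push 32. Stack: [-288, 32]
BINARY_OP // → -288 // 32 = -9. Stack: [-9]
STORE_FAST m → m=-9. Stack: []
LOAD_FAST_LOAD_FAST z,z → push -32,-32. Stack: [-32, -32]
BINARY_OP - → -32 - -32 = 0. Stack: [0]
LOAD_CONST → push 15. Stack: [0, 15]
BINARY_OP - → 0 - 15 = -15. Stack: [-15]
STORE_FAST w → w=-15. Stack: []
LOAD_FAST_LOAD_FAST z,m → push -32,-9. Stack: [-32, -9]
BINARY_OP & → -32 & -9 = -32. Stack: [-32]
STORE_FAST k → k=-32. Stack: []
LOAD_FAST_LOAD_FAST w,m → push -15,-9. Stack: [-15, -9]
BINARY_OP % → -15 % -9 = -6. Stack: [-6]
LOAD_FAST z → push -32. Stack: [-6, -32]
LOAD_CONST → push 1. Stack: [-6, -32, 1]
BINARY_OP + → -32 + 1 = -31. Stack: [-6, -31]
BINARY_OP + → -6 + -31 = -37. Stack: [-37]
STORE_FAST r → r=-37. Stack: []
LOAD_FAST_LOAD_FAST z,w → push -32,-15. Stack: [-32, -15]
BINARY_OP & → -32 & -15 = -32. Stack: [-32]
STORE_FAST p → p=-32. Stack: []
LOAD_CONST → push 2. Stack: [2]
LOAD_FAST p → push -32. Stack: [2, -32]
BINARY_OP - → 2 - -32 = 34. Stack: [34]
LOAD_FAST_LOAD_FAST m,a → push -9,32. Stack: [34, -9, 32]
BINARY_OP % → -9 % 32 = 23. Stack: [34, 23]
BINARY_OP + → 34 + 23 = 57. Stack: [57]
STORE_FAST r → r=57. Stack: []
LOAD_FAST p → push -32. Stack: [-32]
RETURN_VALUE → return -32.

-32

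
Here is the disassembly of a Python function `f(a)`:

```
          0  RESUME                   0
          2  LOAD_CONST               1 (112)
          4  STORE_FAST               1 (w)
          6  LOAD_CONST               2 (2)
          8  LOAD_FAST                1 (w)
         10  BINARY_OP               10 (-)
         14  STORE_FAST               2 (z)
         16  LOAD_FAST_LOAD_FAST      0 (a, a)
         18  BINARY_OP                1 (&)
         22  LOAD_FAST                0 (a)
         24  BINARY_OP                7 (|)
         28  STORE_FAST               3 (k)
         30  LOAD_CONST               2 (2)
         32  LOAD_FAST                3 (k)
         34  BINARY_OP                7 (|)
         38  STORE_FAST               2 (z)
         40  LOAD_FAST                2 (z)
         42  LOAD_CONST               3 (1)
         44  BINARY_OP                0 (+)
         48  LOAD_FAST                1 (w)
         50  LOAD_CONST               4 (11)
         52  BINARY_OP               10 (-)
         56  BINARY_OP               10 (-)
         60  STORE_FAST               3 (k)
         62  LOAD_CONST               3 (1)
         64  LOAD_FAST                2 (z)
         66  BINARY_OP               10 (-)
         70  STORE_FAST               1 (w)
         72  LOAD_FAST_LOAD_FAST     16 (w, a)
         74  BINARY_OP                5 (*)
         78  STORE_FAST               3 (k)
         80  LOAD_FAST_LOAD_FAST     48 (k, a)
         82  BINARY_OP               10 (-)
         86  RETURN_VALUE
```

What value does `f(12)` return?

LOAD_CONST → push 112. Stack: [112]
STORE_FAST w → w=112. Stack: []
LOAD_CONST → push 2. Stack: [2]
LOAD_FAST w → push 112. Stack: [2, 112]
BINARY_OP - → 2 - 112 = -110. Stack: [-110]
STORE_FAST z → z=-110. Stack: []
LOAD_FAST_LOAD_FAST a,a → push 12,12. Stack: [12, 12]
BINARY_OP & → 12 & 12 = 12. Stack: [12]
LOAD_FAST a → push 12. Stack: [12, 12]
BINARY_OP | → 12 | 12 = 12. Stack: [12]
STORE_FAST k → k=12. Stack: []
LOAD_CONST → push 2. Stack: [2]
LOAD_FAST k → push 12. Stack: [2, 12]
BINARY_OP | → 2 | 12 = 14. Stack: [14]
STORE_FAST z → z=14. Stack: []
LOAD_FAST z → push 14. Stack: [14]
LOAD_CONST → push 1. Stack: [14, 1]
BINARY_OP + → 14 + 1 = 15. Stack: [15]
LOAD_FAST w → push 112. Stack: [15, 112]
LOAD_CONST → push 11. Stack: [15, 112, 11]
BINARY_OP - → 112 - 11 = 101. Stack: [15, 101]
BINARY_OP - → 15 - 101 = -86. Stack: [-86]
STORE_FAST k → k=-86. Stack: []
LOAD_CONST → push 1. Stack: [1]
LOAD_FAST z → push 14. Stack: [1, 14]
BINARY_OP - → 1 - 14 = -13. Stack: [-13]
STORE_FAST w → w=-13. Stack: []
LOAD_FAST_LOAD_FAST w,a → push -13,12. Stack: [-13, 12]
BINARY_OP * → -13 * 12 = -156. Stack: [-156]
STORE_FAST k → k=-156. Stack: []
LOAD_FAST_LOAD_FAST k,a → push -156,12. Stack: [-156, 12]
BINARY_OP - → -156 - 12 = -168. Stack: [-168]
RETURN_VALUE → return -168.

-168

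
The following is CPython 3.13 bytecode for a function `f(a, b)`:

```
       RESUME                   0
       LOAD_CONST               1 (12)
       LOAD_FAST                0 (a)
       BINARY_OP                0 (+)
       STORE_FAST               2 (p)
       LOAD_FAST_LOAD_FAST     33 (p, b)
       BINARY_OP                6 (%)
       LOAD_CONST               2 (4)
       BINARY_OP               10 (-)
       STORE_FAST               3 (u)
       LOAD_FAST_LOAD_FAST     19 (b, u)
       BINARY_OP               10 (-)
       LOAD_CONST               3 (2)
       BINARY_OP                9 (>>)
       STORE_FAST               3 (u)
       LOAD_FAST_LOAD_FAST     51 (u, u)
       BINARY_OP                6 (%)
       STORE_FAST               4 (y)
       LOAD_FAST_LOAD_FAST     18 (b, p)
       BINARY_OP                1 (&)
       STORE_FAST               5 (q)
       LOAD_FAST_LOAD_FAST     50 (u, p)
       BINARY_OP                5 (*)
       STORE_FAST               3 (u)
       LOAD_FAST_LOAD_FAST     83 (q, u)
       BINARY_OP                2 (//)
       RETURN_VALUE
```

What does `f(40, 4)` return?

LOAD_CONST → push 12. Stack: [12]
LOAD_FAST a → push 40. Stack: [12, 40]
BINARY_OP + → 12 + 40 = 52. Stack: [52]
STORE_FAST p → p=52. Stack: []
LOAD_FAST_LOAD_FAST p,b → push 52,4. Stack: [52, 4]
BINARY_OP % → 52 % 4 = 0. Stack: [0]
LOAD_CONST → push 4. Stack: [0, 4]
BINARY_OP - → 0 - 4 = -4. Stack: [-4]
STORE_FAST u → u=-4. Stack: []
LOAD_FAST_LOAD_FAST b,u → push 4,-4. Stack: [4, -4]
BINARY_OP - → 4 - -4 = 8. Stack: [8]
LOAD_CONST → push 2. Stack: [8, 2]
BINARY_OP >> → 8 >> 2 = 2. Stack: [2]
STORE_FAST u → u=2. Stack: []
LOAD_FAST_LOAD_FAST u,u → push 2,2. Stack: [2, 2]
BINARY_OP % → 2 % 2 = 0. Stack: [0]
STORE_FAST y → y=0. Stack: []
LOAD_FAST_LOAD_FAST b,p → push 4,52. Stack: [4, 52]
BINARY_OP & → 4 & 52 = 4. Stack: [4]
STORE_FAST q → q=4. Stack: []
LOAD_FAST_LOAD_FAST u,p → push 2,52. Stack: [2, 52]
BINARY_OP * → 2 * 52 = 104. Stack: [104]
STORE_FAST u → u=104. Stack: []
LOAD_FAST_LOAD_FAST q,u → push 4,104. Stack: [4, 104]
BINARY_OP // → 4 // 104 = 0. Stack: [0]
RETURN_VALUE → return 0.

0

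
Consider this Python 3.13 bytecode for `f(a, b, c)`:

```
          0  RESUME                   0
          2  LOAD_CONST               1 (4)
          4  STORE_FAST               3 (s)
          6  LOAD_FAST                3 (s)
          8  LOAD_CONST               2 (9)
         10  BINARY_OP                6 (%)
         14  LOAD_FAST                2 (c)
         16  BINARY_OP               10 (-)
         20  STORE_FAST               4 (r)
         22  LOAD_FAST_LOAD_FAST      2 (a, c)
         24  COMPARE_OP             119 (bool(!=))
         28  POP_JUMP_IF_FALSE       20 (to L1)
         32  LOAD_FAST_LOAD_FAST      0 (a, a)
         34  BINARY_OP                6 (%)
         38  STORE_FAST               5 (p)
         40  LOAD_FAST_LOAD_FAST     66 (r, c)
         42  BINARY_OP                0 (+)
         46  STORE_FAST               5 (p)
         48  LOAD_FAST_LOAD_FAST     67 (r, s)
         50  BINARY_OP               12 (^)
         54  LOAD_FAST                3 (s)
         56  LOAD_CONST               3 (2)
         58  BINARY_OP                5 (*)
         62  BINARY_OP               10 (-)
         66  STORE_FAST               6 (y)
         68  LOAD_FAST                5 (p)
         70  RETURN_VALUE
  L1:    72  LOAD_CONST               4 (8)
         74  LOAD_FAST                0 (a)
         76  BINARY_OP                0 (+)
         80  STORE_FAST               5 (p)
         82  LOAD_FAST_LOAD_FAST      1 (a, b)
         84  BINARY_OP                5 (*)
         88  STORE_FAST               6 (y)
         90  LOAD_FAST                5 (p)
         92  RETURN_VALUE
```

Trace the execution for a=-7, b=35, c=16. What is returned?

LOAD_CONST → push 4. Stack: [4]
STORE_FAST s → s=4. Stack: []
LOAD_FAST s → push 4. Stack: [4]
LOAD_CONST → push 9. Stack: [4, 9]
BINARY_OP % → 4 % 9 = 4. Stack: [4]
LOAD_FAST c → push 16. Stack: [4, 16]
BINARY_OP - → 4 - 16 = -12. Stack: [-12]
STORE_FAST r → r=-12. Stack: []
LOAD_FAST_LOAD_FAST a,c → push -7,16. Stack: [-7, 16]
COMPARE_OP bool(!=) → -7 vs 16 = True. Stack: [True]
POP_JUMP_IF_FALSE → pop True; no jump. Stack: []
LOAD_FAST_LOAD_FAST a,a → push -7,-7. Stack: [-7, -7]
BINARY_OP % → -7 % -7 = 0. Stack: [0]
STORE_FAST p → p=0. Stack: []
LOAD_FAST_LOAD_FAST r,c → push -12,16. Stack: [-12, 16]
BINARY_OP + → -12 + 16 = 4. Stack: [4]
STORE_FAST p → p=4. Stack: []
LOAD_FAST_LOAD_FAST r,s → push -12,4. Stack: [-12, 4]
BINARY_OP ^ → -12 ^ 4 = -16. Stack: [-16]
LOAD_FAST s → push 4. Stack: [-16, 4]
LOAD_CONST → push 2. Stack: [-16, 4, 2]
BINARY_OP * → 4 * 2 = 8. Stack: [-16, 8]
BINARY_OP - → -16 - 8 = -24. Stack: [-24]
STORE_FAST y → y=-24. Stack: []
LOAD_FAST p → push 4. Stack: [4]
RETURN_VALUE → return 4.

4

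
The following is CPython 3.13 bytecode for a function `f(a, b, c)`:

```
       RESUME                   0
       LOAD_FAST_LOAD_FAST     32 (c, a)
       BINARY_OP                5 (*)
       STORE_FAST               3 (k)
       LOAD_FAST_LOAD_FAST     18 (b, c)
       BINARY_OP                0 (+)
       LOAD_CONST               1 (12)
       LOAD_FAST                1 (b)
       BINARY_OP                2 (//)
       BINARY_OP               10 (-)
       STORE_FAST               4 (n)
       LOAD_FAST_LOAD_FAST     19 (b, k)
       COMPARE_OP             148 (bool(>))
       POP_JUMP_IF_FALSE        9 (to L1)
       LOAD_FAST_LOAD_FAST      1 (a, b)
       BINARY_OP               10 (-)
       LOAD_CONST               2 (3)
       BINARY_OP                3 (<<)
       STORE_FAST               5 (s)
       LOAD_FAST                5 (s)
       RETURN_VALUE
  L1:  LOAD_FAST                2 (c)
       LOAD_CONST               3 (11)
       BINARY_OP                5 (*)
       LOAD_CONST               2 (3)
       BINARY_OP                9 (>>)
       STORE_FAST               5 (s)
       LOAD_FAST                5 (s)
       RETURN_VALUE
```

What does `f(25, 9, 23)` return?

LOAD_FAST_LOAD_FAST c,a → push 23,25. Stack: [23, 25]
BINARY_OP * → 23 * 25 = 575. Stack: [575]
STORE_FAST k → k=575. Stack: []
LOAD_FAST_LOAD_FAST b,c → push 9,23. Stack: [9, 23]
BINARY_OP + → 9 + 23 = 32. Stack: [32]
LOAD_CONST → push 12. Stack: [32, 12]
LOAD_FAST b → push 9. Stack: [32, 12, 9]
BINARY_OP // → 12 // 9 = 1. Stack: [32, 1]
BINARY_OP - → 32 - 1 = 31. Stack: [31]
STORE_FAST n → n=31. Stack: []
LOAD_FAST_LOAD_FAST b,k → push 9,575. Stack: [9, 575]
COMPARE_OP bool(>) → 9 vs 575 = False. Stack: [False]
POP_JUMP_IF_FALSE → pop False; jump. Stack: []
LOAD_FAST c → push 23. Stack: [23]
LOAD_CONST → push 11. Stack: [23, 11]
BINARY_OP * → 23 * 11 = 253. Stack: [253]
LOAD_CONST → push 3. Stack: [253, 3]
BINARY_OP >> → 253 >> 3 = 31. Stack: [31]
STORE_FAST s → s=31. Stack: []
LOAD_FAST s → push 31. Stack: [31]
RETURN_VALUE → return 31.

31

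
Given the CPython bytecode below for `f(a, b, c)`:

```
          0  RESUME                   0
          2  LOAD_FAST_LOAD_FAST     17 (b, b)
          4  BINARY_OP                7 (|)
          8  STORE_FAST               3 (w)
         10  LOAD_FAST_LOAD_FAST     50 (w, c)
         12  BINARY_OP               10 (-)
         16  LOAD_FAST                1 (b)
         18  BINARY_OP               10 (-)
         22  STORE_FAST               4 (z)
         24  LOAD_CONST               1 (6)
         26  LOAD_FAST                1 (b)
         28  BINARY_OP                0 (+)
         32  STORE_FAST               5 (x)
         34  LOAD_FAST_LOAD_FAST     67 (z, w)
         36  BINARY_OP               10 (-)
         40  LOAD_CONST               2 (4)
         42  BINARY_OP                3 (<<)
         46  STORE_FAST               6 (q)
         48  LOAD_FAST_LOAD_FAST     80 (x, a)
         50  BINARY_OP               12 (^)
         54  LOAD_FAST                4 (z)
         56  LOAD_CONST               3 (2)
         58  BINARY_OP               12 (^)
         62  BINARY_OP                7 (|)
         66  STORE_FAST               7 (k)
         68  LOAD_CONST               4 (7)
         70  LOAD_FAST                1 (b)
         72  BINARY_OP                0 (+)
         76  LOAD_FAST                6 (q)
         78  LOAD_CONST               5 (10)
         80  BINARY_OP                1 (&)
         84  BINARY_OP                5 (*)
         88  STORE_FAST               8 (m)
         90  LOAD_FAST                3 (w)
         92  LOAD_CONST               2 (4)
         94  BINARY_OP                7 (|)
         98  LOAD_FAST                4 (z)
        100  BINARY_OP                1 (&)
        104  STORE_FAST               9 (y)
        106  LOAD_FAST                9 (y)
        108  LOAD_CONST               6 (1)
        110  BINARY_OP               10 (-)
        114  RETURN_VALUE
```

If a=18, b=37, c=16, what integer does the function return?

31

LOAD_FAST_LOAD_FAST b,b → push 37,37. Stack: [37, 37]
BINARY_OP | → 37 | 37 = 37. Stack: [37]
STORE_FAST w → w=37. Stack: []
LOAD_FAST_LOAD_FAST w,c → push 37,16. Stack: [37, 16]
BINARY_OP - → 37 - 16 = 21. Stack: [21]
LOAD_FAST b → push 37. Stack: [21, 37]
BINARY_OP - → 21 - 37 = -16. Stack: [-16]
STORE_FAST z → z=-16. Stack: []
LOAD_CONST → push 6. Stack: [6]
LOAD_FAST b → push 37. Stack: [6, 37]
BINARY_OP + → 6 + 37 = 43. Stack: [43]
STORE_FAST x → x=43. Stack: []
LOAD_FAST_LOAD_FAST z,w → push -16,37. Stack: [-16, 37]
BINARY_OP - → -16 - 37 = -53. Stack: [-53]
LOAD_CONST → push 4. Stack: [-53, 4]
BINARY_OP << → -53 << 4 = -848. Stack: [-848]
STORE_FAST q → q=-848. Stack: []
LOAD_FAST_LOAD_FAST x,a → push 43,18. Stack: [43, 18]
BINARY_OP ^ → 43 ^ 18 = 57. Stack: [57]
LOAD_FAST z → push -16. Stack: [57, -16]
LOAD_CONST → push 2. Stack: [57, -16, 2]
BINARY_OP ^ → -16 ^ 2 = -14. Stack: [57, -14]
BINARY_OP | → 57 | -14 = -5. Stack: [-5]
STORE_FAST k → k=-5. Stack: []
LOAD_CONST → push 7. Stack: [7]
LOAD_FAST b → push 37. Stack: [7, 37]
BINARY_OP + → 7 + 37 = 44. Stack: [44]
LOAD_FAST q → push -848. Stack: [44, -848]
LOAD_CONST → push 10. Stack: [44, -848, 10]
BINARY_OP & → -848 & 10 = 0. Stack: [44, 0]
BINARY_OP * → 44 * 0 = 0. Stack: [0]
STORE_FAST m → m=0. Stack: []
LOAD_FAST w → push 37. Stack: [37]
LOAD_CONST → push 4. Stack: [37, 4]
BINARY_OP | → 37 | 4 = 37. Stack: [37]
LOAD_FAST z → push -16. Stack: [37, -16]
BINARY_OP & → 37 & -16 = 32. Stack: [32]
STORE_FAST y → y=32. Stack: []
LOAD_FAST y → push 32. Stack: [32]
LOAD_CONST → push 1. Stack: [32, 1]
BINARY_OP - → 32 - 1 = 31. Stack: [31]
RETURN_VALUE → return 31.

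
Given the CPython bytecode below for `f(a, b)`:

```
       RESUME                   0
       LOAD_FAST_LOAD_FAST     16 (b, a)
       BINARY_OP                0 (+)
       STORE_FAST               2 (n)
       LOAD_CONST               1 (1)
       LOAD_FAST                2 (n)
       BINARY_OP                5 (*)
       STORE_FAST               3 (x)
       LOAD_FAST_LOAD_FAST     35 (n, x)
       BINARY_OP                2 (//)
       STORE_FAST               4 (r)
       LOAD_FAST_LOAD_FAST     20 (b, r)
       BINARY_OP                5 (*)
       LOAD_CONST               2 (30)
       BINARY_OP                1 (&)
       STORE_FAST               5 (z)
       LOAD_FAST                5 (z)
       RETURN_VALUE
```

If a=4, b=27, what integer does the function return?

26

LOAD_FAST_LOAD_FAST b,a → push 27,4. Stack: [27, 4]
BINARY_OP + → 27 + 4 = 31. Stack: [31]
STORE_FAST n → n=31. Stack: []
LOAD_CONST → push 1. Stack: [1]
LOAD_FAST n → push 31. Stack: [1, 31]
BINARY_OP * → 1 * 31 = 31. Stack: [31]
STORE_FAST x → x=31. Stack: []
LOAD_FAST_LOAD_FAST n,x → push 31,31. Stack: [31, 31]
BINARY_OP // → 31 // 31 = 1. Stack: [1]
STORE_FAST r → r=1. Stack: []
LOAD_FAST_LOAD_FAST b,r → push 27,1. Stack: [27, 1]
BINARY_OP * → 27 * 1 = 27. Stack: [27]
LOAD_CONST → push 30. Stack: [27, 30]
BINARY_OP & → 27 & 30 = 26. Stack: [26]
STORE_FAST z → z=26. Stack: []
LOAD_FAST z → push 26. Stack: [26]
RETURN_VALUE → return 26.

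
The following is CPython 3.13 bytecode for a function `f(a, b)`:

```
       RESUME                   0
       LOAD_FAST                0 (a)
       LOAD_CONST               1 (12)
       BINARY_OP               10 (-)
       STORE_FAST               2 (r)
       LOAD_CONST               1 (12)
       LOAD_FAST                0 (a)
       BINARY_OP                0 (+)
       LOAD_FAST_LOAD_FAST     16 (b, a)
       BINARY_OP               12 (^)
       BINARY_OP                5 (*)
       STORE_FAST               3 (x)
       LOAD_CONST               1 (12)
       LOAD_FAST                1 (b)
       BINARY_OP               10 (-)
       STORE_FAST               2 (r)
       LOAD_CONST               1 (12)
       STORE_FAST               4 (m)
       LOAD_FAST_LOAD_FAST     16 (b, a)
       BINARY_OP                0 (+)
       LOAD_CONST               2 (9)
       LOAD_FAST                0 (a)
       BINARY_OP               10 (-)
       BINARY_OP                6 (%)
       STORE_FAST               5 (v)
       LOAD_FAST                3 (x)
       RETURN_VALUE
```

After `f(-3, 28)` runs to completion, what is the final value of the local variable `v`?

1

LOAD_FAST a → push -3. Stack: [-3]
LOAD_CONST → push 12. Stack: [-3, 12]
BINARY_OP - → -3 - 12 = -15. Stack: [-15]
STORE_FAST r → r=-15. Stack: []
LOAD_CONST → push 12. Stack: [12]
LOAD_FAST a → push -3. Stack: [12, -3]
BINARY_OP + → 12 + -3 = 9. Stack: [9]
LOAD_FAST_LOAD_FAST b,a → push 28,-3. Stack: [9, 28, -3]
BINARY_OP ^ → 28 ^ -3 = -31. Stack: [9, -31]
BINARY_OP * → 9 * -31 = -279. Stack: [-279]
STORE_FAST x → x=-279. Stack: []
LOAD_CONST → push 12. Stack: [12]
LOAD_FAST b → push 28. Stack: [12, 28]
BINARY_OP - → 12 - 28 = -16. Stack: [-16]
STORE_FAST r → r=-16. Stack: []
LOAD_CONST → push 12. Stack: [12]
STORE_FAST m → m=12. Stack: []
LOAD_FAST_LOAD_FAST b,a → push 28,-3. Stack: [28, -3]
BINARY_OP + → 28 + -3 = 25. Stack: [25]
LOAD_CONST → push 9. Stack: [25, 9]
LOAD_FAST a → push -3. Stack: [25, 9, -3]
BINARY_OP - → 9 - -3 = 12. Stack: [25, 12]
BINARY_OP % → 25 % 12 = 1. Stack: [1]
STORE_FAST v → v=1. Stack: []
LOAD_FAST x → push -279. Stack: [-279]
RETURN_VALUE → return -279.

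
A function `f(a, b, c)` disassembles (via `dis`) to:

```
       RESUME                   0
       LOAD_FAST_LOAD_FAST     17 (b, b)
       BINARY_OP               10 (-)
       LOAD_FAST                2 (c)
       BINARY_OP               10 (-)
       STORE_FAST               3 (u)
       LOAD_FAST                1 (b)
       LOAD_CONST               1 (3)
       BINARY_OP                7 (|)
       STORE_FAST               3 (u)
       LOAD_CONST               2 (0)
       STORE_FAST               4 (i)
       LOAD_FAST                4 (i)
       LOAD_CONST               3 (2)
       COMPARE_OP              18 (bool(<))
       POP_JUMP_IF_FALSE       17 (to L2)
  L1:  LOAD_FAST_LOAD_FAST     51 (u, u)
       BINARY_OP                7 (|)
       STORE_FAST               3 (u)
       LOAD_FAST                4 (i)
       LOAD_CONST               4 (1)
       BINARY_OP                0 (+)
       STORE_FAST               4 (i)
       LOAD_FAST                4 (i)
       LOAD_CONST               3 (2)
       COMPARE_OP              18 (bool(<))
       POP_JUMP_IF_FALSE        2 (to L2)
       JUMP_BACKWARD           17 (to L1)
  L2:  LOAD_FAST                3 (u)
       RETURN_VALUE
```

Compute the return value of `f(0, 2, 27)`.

3

LOAD_FAST_LOAD_FAST b,b → push 2,2. Stack: [2, 2]
BINARY_OP - → 2 - 2 = 0. Stack: [0]
LOAD_FAST c → push 27. Stack: [0, 27]
BINARY_OP - → 0 - 27 = -27. Stack: [-27]
STORE_FAST u → u=-27. Stack: []
LOAD_FAST b → push 2. Stack: [2]
LOAD_CONST → push 3. Stack: [2, 3]
BINARY_OP | → 2 | 3 = 3. Stack: [3]
STORE_FAST u → u=3. Stack: []
LOAD_CONST → push 0. Stack: [0]
STORE_FAST i → i=0. Stack: []
LOAD_FAST i → push 0. Stack: [0]
LOAD_CONST → push 2. Stack: [0, 2]
COMPARE_OP bool(<) → 0 vs 2 = True. Stack: [True]
POP_JUMP_IF_FALSE → pop True; no jump. Stack: []
LOAD_FAST_LOAD_FAST u,u → push 3,3. Stack: [3, 3]
BINARY_OP | → 3 | 3 = 3. Stack: [3]
STORE_FAST u → u=3. Stack: []
LOAD_FAST i → push 0. Stack: [0]
LOAD_CONST → push 1. Stack: [0, 1]
BINARY_OP + → 0 + 1 = 1. Stack: [1]
STORE_FAST i → i=1. Stack: []
LOAD_FAST i → push 1. Stack: [1]
LOAD_CONST → push 2. Stack: [1, 2]
COMPARE_OP bool(<) → 1 vs 2 = True. Stack: [True]
POP_JUMP_IF_FALSE → pop True; no jump. Stack: []
LOAD_FAST_LOAD_FAST u,u → push 3,3. Stack: [3, 3]
BINARY_OP | → 3 | 3 = 3. Stack: [3]
STORE_FAST u → u=3. Stack: []
LOAD_FAST i → push 1. Stack: [1]
LOAD_CONST → push 1. Stack: [1, 1]
BINARY_OP + → 1 + 1 = 2. Stack: [2]
STORE_FAST i → i=2. Stack: []
LOAD_FAST i → push 2. Stack: [2]
LOAD_CONST → push 2. Stack: [2, 2]
COMPARE_OP bool(<) → 2 vs 2 = False. Stack: [False]
POP_JUMP_IF_FALSE → pop False; jump. Stack: []
LOAD_FAST u → push 3. Stack: [3]
RETURN_VALUE → return 3.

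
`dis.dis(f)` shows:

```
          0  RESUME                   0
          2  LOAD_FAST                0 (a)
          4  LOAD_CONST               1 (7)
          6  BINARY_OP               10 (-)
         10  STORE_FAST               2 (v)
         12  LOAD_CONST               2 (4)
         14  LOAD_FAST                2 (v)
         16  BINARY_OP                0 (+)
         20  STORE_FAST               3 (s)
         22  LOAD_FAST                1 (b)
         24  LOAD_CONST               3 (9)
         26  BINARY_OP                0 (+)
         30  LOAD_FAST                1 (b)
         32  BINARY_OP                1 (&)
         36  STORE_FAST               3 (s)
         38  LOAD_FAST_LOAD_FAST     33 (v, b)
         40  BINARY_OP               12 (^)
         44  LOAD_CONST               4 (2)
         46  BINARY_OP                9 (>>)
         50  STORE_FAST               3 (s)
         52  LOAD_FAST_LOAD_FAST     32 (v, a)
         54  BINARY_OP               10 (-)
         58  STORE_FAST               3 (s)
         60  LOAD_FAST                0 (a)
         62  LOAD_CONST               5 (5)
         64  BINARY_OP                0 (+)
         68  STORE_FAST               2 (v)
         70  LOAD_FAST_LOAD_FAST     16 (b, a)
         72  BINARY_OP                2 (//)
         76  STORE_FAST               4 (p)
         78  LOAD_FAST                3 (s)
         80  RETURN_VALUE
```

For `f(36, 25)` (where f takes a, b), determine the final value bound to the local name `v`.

LOAD_FAST a → push 36. Stack: [36]
LOAD_CONST → push 7. Stack: [36, 7]
BINARY_OP - → 36 - 7 = 29. Stack: [29]
STORE_FAST v → v=29. Stack: []
LOAD_CONST → push 4. Stack: [4]
LOAD_FAST v → push 29. Stack: [4, 29]
BINARY_OP + → 4 + 29 = 33. Stack: [33]
STORE_FAST s → s=33. Stack: []
LOAD_FAST b → push 25. Stack: [25]
LOAD_CONST → push 9. Stack: [25, 9]
BINARY_OP + → 25 + 9 = 34. Stack: [34]
LOAD_FAST b → push 25. Stack: [34, 25]
BINARY_OP & → 34 & 25 = 0. Stack: [0]
STORE_FAST s → s=0. Stack: []
LOAD_FAST_LOAD_FAST v,b → push 29,25. Stack: [29, 25]
BINARY_OP ^ → 29 ^ 25 = 4. Stack: [4]
LOAD_CONST → push 2. Stack: [4, 2]
BINARY_OP >> → 4 >> 2 = 1. Stack: [1]
STORE_FAST s → s=1. Stack: []
LOAD_FAST_LOAD_FAST v,a → push 29,36. Stack: [29, 36]
BINARY_OP - → 29 - 36 = -7. Stack: [-7]
STORE_FAST s → s=-7. Stack: []
LOAD_FAST a → push 36. Stack: [36]
LOAD_CONST → push 5. Stack: [36, 5]
BINARY_OP + → 36 + 5 = 41. Stack: [41]
STORE_FAST v → v=41. Stack: []
LOAD_FAST_LOAD_FAST b,a → push 25,36. Stack: [25, 36]
BINARY_OP // → 25 // 36 = 0. Stack: [0]
STORE_FAST p → p=0. Stack: []
LOAD_FAST s → push -7. Stack: [-7]
RETURN_VALUE → return -7.

41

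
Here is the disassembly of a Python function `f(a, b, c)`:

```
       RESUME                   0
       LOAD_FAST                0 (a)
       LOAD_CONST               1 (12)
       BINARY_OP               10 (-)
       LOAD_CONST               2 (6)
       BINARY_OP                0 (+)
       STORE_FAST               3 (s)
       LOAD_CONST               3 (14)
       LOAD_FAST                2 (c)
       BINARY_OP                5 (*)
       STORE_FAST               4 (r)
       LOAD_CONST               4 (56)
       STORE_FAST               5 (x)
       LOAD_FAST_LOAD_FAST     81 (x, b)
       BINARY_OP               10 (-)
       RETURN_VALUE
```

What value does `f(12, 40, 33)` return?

LOAD_FAST a → push 12. Stack: [12]
LOAD_CONST → push 12. Stack: [12, 12]
BINARY_OP - → 12 - 12 = 0. Stack: [0]
LOAD_CONST → push 6. Stack: [0, 6]
BINARY_OP + → 0 + 6 = 6. Stack: [6]
STORE_FAST s → s=6. Stack: []
LOAD_CONST → push 14. Stack: [14]
LOAD_FAST c → push 33. Stack: [14, 33]
BINARY_OP * → 14 * 33 = 462. Stack: [462]
STORE_FAST r → r=462. Stack: []
LOAD_CONST → push 56. Stack: [56]
STORE_FAST x → x=56. Stack: []
LOAD_FAST_LOAD_FAST x,b → push 56,40. Stack: [56, 40]
BINARY_OP - → 56 - 40 = 16. Stack: [16]
RETURN_VALUE → return 16.

16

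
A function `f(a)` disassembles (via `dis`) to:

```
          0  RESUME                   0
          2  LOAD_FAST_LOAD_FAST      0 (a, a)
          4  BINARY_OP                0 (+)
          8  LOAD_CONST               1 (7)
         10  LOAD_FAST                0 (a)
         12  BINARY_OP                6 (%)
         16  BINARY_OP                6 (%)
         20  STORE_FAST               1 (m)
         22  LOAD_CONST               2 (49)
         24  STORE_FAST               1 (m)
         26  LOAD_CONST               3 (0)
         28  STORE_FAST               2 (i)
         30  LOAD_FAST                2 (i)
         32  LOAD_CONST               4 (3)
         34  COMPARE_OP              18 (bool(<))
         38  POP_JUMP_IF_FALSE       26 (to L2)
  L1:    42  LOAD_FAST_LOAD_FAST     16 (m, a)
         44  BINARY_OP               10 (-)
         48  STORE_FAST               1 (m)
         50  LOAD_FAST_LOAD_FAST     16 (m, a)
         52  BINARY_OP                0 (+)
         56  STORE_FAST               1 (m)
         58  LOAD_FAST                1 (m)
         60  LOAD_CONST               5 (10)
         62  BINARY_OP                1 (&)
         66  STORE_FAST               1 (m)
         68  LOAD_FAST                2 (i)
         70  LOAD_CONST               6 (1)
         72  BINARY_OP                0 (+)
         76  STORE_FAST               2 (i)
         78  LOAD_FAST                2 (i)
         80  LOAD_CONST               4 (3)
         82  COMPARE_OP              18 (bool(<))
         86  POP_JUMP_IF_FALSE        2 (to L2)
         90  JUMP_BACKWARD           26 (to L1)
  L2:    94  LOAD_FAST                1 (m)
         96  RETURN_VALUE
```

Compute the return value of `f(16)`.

LOAD_FAST_LOAD_FAST a,a → push 16,16
BINARY_OP + → 16 + 16 = 32
LOAD_CONST → push 7
LOAD_FAST a → push 16
BINARY_OP % → 7 % 16 = 7
BINARY_OP % → 32 % 7 = 4
STORE_FAST m → m=4
LOAD_CONST → push 49
STORE_FAST m → m=49
LOAD_CONST → push 0
STORE_FAST i → i=0
LOAD_FAST i → push 0
LOAD_CONST → push 3
COMPARE_OP bool(<) → 0 vs 3 = True
POP_JUMP_IF_FALSE → pop True; no jump
LOAD_FAST_LOAD_FAST m,a → push 49,16
BINARY_OP - → 49 - 16 = 33
STORE_FAST m → m=33
LOAD_FAST_LOAD_FAST m,a → push 33,16
BINARY_OP + → 33 + 16 = 49
STORE_FAST m → m=49
LOAD_FAST m → push 49
LOAD_CONST → push 10
BINARY_OP & → 49 & 10 = 0
STORE_FAST m → m=0
LOAD_FAST i → push 0
LOAD_CONST → push 1
BINARY_OP + → 0 + 1 = 1
STORE_FAST i → i=1
LOAD_FAST i → push 1
LOAD_CONST → push 3
COMPARE_OP bool(<) → 1 vs 3 = True
POP_JUMP_IF_FALSE → pop True; no jump
LOAD_FAST_LOAD_FAST m,a → push 0,16
BINARY_OP - → 0 - 16 = -16
STORE_FAST m → m=-16
LOAD_FAST_LOAD_FAST m,a → push -16,16
BINARY_OP + → -16 + 16 = 0
STORE_FAST m → m=0
LOAD_FAST m → push 0
LOAD_CONST → push 10
BINARY_OP & → 0 & 10 = 0
STORE_FAST m → m=0
LOAD_FAST i → push 1
LOAD_CONST → push 1
BINARY_OP + → 1 + 1 = 2
STORE_FAST i → i=2
LOAD_FAST i → push 2
LOAD_CONST → push 3
COMPARE_OP bool(<) → 2 vs 3 = True
POP_JUMP_IF_FALSE → pop True; no jump
LOAD_FAST_LOAD_FAST m,a → push 0,16
BINARY_OP - → 0 - 16 = -16
STORE_FAST m → m=-16
LOAD_FAST_LOAD_FAST m,a → push -16,16
BINARY_OP + → -16 + 16 = 0
STORE_FAST m → m=0
LOAD_FAST m → push 0
LOAD_CONST → push 10
BINARY_OP & → 0 & 10 = 0
STORE_FAST m → m=0
LOAD_FAST i → push 2
LOAD_CONST → push 1
BINARY_OP + → 2 + 1 = 3
STORE_FAST i → i=3
LOAD_FAST i → push 3
LOAD_CONST → push 3
COMPARE_OP bool(<) → 3 vs 3 = False
POP_JUMP_IF_FALSE → pop False; jump
LOAD_FAST m → push 0
RETURN_VALUE → return 0.

0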